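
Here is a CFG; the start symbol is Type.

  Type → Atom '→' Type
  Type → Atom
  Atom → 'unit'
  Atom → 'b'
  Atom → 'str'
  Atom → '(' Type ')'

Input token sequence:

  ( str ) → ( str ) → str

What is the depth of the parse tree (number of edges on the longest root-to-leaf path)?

5

[Type [Atom ( [Type [Atom str]] )] → [Type [Atom ( [Type [Atom str]] )] → [Type [Atom str]]]]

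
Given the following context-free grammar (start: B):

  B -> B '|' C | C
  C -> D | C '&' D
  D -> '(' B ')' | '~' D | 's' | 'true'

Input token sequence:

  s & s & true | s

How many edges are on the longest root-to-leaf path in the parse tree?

[B [B [C [C [C [D s]] & [D s]] & [D true]]] | [C [D s]]]

6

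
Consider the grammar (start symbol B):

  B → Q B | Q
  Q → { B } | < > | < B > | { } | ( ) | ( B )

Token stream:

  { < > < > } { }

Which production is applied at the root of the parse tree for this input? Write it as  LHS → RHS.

[B [Q { [B [Q < >] [B [Q < >]]] }] [B [Q { }]]]

B → Q B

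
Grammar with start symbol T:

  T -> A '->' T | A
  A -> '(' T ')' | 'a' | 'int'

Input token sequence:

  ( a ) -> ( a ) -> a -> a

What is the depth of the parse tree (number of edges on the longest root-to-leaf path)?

[T [A ( [T [A a]] )] -> [T [A ( [T [A a]] )] -> [T [A a] -> [T [A a]]]]]

5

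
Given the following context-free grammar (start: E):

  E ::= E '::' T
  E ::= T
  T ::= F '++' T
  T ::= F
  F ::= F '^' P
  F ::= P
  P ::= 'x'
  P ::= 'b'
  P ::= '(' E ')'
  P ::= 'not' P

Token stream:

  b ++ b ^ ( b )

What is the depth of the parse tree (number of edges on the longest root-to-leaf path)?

[E [T [F [P b]] ++ [T [F [F [P b]] ^ [P ( [E [T [F [P b]]]] )]]]]]

9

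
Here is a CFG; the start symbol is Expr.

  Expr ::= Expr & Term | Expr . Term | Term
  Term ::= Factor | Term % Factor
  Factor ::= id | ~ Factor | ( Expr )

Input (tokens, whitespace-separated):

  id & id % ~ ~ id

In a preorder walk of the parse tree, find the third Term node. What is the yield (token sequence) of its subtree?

id

[Expr [Expr [Term [Factor id]]] & [Term [Term [Factor id]] % [Factor ~ [Factor ~ [Factor id]]]]]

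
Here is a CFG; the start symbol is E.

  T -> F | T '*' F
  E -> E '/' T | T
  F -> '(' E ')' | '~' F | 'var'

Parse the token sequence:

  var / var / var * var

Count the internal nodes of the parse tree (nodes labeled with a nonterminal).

[E [E [E [T [F var]]] / [T [F var]]] / [T [T [F var]] * [F var]]]

11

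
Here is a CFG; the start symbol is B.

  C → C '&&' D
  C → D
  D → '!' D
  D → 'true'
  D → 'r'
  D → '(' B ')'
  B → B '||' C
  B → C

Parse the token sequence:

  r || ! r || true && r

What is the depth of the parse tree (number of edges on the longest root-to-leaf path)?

5

[B [B [B [C [D r]]] || [C [D ! [D r]]]] || [C [C [D true]] && [D r]]]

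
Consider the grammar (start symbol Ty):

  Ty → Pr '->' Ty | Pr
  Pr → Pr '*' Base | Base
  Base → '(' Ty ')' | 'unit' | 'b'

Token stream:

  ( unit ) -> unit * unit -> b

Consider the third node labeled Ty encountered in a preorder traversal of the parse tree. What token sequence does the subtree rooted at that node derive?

[Ty [Pr [Base ( [Ty [Pr [Base unit]]] )]] -> [Ty [Pr [Pr [Base unit]] * [Base unit]] -> [Ty [Pr [Base b]]]]]

unit * unit -> b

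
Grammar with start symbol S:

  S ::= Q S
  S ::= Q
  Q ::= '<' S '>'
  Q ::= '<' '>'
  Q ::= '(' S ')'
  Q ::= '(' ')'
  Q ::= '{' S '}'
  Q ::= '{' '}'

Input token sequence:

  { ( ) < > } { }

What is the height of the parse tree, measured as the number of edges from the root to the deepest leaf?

[S [Q { [S [Q ( )] [S [Q < >]]] }] [S [Q { }]]]

5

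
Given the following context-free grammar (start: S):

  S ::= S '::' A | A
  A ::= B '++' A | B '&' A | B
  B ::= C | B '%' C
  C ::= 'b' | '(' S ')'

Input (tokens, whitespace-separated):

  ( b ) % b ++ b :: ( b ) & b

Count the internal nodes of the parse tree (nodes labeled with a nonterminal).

24

[S [S [A [B [B [C ( [S [A [B [C b]]]] )]] % [C b]] ++ [A [B [C b]]]]] :: [A [B [C ( [S [A [B [C b]]]] )]] & [A [B [C b]]]]]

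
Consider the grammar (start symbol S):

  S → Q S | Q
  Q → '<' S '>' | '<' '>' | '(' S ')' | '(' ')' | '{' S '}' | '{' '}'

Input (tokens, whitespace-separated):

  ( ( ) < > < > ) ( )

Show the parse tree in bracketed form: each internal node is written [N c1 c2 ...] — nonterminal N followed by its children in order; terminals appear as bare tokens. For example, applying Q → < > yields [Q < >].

S
Q S
( S ) S
( Q S ) S
( ( ) S ) S
( ( ) Q S ) S
( ( ) < > S ) S
( ( ) < > Q ) S
( ( ) < > < > ) S
( ( ) < > < > ) Q
( ( ) < > < > ) ( )

[S [Q ( [S [Q ( )] [S [Q < >] [S [Q < >]]]] )] [S [Q ( )]]]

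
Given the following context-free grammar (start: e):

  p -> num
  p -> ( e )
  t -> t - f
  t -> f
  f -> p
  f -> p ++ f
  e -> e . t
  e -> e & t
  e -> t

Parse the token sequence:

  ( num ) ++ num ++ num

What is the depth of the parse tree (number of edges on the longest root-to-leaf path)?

[e [t [f [p ( [e [t [f [p num]]]] )] ++ [f [p num] ++ [f [p num]]]]]]

8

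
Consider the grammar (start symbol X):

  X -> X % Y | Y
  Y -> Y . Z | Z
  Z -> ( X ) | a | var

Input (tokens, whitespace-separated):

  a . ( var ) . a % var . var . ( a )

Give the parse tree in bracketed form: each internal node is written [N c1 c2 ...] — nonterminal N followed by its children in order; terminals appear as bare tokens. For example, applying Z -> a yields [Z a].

[X [X [Y [Y [Y [Z a]] . [Z ( [X [Y [Z var]]] )]] . [Z a]]] % [Y [Y [Y [Z var]] . [Z var]] . [Z ( [X [Y [Z a]]] )]]]

X
X % Y
Y % Y
Y . Z % Y
Y . Z . Z % Y
Z . Z . Z % Y
a . Z . Z % Y
a . ( X ) . Z % Y
a . ( Y ) . Z % Y
a . ( Z ) . Z % Y
a . ( var ) . Z % Y
a . ( var ) . a % Y
a . ( var ) . a % Y . Z
a . ( var ) . a % Y . Z . Z
a . ( var ) . a % Z . Z . Z
a . ( var ) . a % var . Z . Z
a . ( var ) . a % var . var . Z
a . ( var ) . a % var . var . ( X )
a . ( var ) . a % var . var . ( Y )
a . ( var ) . a % var . var . ( Z )
a . ( var ) . a % var . var . ( a )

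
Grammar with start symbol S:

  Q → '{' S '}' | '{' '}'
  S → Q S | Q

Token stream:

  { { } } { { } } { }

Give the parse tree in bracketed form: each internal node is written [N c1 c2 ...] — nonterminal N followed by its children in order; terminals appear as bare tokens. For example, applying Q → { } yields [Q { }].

S
Q S
{ S } S
{ Q } S
{ { } } S
{ { } } Q S
{ { } } { S } S
{ { } } { Q } S
{ { } } { { } } S
{ { } } { { } } Q
{ { } } { { } } { }

[S [Q { [S [Q { }]] }] [S [Q { [S [Q { }]] }] [S [Q { }]]]]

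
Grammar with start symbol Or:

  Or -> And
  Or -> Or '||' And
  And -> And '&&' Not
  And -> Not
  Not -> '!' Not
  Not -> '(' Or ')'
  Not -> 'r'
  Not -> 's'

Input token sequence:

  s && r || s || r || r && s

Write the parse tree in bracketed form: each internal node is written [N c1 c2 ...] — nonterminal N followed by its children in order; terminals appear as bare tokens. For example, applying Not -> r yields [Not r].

Or
Or || And
Or || And || And
Or || And || And || And
And || And || And || And
And && Not || And || And || And
Not && Not || And || And || And
s && Not || And || And || And
s && r || And || And || And
s && r || Not || And || And
s && r || s || And || And
s && r || s || Not || And
s && r || s || r || And
s && r || s || r || And && Not
s && r || s || r || Not && Not
s && r || s || r || r && Not
s && r || s || r || r && s

[Or [Or [Or [Or [And [And [Not s]] && [Not r]]] || [And [Not s]]] || [And [Not r]]] || [And [And [Not r]] && [Not s]]]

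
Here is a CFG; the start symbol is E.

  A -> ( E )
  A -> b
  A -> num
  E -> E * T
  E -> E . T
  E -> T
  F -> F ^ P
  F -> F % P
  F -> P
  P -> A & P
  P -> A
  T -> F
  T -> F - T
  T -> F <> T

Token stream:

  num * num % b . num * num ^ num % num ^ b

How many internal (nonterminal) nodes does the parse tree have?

32

[E [E [E [E [T [F [P [A num]]]]] * [T [F [F [P [A num]]] % [P [A b]]]]] . [T [F [P [A num]]]]] * [T [F [F [F [F [P [A num]]] ^ [P [A num]]] % [P [A num]]] ^ [P [A b]]]]]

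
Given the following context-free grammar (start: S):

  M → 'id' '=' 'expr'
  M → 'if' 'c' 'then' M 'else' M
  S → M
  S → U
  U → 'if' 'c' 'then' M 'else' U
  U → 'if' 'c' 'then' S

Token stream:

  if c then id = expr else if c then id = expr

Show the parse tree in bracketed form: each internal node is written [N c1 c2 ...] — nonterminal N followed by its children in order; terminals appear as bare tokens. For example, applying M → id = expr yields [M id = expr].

S
U
if c then M else U
if c then id = expr else U
if c then id = expr else if c then S
if c then id = expr else if c then M
if c then id = expr else if c then id = expr

[S [U if c then [M id = expr] else [U if c then [S [M id = expr]]]]]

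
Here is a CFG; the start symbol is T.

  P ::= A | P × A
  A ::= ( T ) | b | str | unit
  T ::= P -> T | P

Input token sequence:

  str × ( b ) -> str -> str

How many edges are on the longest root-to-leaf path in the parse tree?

[T [P [P [A str]] × [A ( [T [P [A b]]] )]] -> [T [P [A str]] -> [T [P [A str]]]]]

6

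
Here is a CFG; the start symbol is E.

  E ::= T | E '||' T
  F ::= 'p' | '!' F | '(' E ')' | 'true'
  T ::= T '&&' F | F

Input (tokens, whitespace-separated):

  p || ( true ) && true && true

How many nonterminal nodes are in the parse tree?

[E [E [T [F p]]] || [T [T [T [F ( [E [T [F true]]] )]] && [F true]] && [F true]]]

13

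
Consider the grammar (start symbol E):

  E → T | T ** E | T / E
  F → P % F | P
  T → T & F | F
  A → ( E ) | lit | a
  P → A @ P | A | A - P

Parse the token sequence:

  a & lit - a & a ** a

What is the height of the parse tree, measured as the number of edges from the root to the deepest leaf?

[E [T [T [T [F [P [A a]]]] & [F [P [A lit] - [P [A a]]]]] & [F [P [A a]]]] ** [E [T [F [P [A a]]]]]]

7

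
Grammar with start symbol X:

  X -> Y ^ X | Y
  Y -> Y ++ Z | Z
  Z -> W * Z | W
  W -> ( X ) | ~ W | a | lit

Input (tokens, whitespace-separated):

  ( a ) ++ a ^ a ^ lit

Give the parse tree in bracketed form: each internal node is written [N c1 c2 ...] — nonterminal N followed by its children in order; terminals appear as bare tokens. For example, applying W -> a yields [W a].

X
Y ^ X
Y ++ Z ^ X
Z ++ Z ^ X
W ++ Z ^ X
( X ) ++ Z ^ X
( Y ) ++ Z ^ X
( Z ) ++ Z ^ X
( W ) ++ Z ^ X
( a ) ++ Z ^ X
( a ) ++ W ^ X
( a ) ++ a ^ X
( a ) ++ a ^ Y ^ X
( a ) ++ a ^ Z ^ X
( a ) ++ a ^ W ^ X
( a ) ++ a ^ a ^ X
( a ) ++ a ^ a ^ Y
( a ) ++ a ^ a ^ Z
( a ) ++ a ^ a ^ W
( a ) ++ a ^ a ^ lit

[X [Y [Y [Z [W ( [X [Y [Z [W a]]]] )]]] ++ [Z [W a]]] ^ [X [Y [Z [W a]]] ^ [X [Y [Z [W lit]]]]]]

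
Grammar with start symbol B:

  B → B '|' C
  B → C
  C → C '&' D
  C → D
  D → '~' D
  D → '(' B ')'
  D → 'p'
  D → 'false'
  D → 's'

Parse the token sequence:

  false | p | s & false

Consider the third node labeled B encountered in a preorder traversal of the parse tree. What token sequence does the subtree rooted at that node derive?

false

[B [B [B [C [D false]]] | [C [D p]]] | [C [C [D s]] & [D false]]]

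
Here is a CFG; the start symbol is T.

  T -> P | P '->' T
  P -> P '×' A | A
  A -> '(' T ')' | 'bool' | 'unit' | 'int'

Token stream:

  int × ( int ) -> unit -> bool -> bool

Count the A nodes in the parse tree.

6

[T [P [P [A int]] × [A ( [T [P [A int]]] )]] -> [T [P [A unit]] -> [T [P [A bool]] -> [T [P [A bool]]]]]]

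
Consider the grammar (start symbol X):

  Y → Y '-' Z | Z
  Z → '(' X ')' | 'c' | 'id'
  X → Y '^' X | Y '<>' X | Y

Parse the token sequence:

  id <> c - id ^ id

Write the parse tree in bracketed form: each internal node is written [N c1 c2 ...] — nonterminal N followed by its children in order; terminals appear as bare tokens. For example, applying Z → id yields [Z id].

[X [Y [Z id]] <> [X [Y [Y [Z c]] - [Z id]] ^ [X [Y [Z id]]]]]

X
Y <> X
Z <> X
id <> X
id <> Y ^ X
id <> Y - Z ^ X
id <> Z - Z ^ X
id <> c - Z ^ X
id <> c - id ^ X
id <> c - id ^ Y
id <> c - id ^ Z
id <> c - id ^ id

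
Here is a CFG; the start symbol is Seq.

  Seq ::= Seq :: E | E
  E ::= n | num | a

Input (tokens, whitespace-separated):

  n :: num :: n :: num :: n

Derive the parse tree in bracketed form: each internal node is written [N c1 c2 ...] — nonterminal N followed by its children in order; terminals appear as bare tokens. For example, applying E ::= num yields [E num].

Seq
Seq :: E
Seq :: E :: E
Seq :: E :: E :: E
Seq :: E :: E :: E :: E
E :: E :: E :: E :: E
n :: E :: E :: E :: E
n :: num :: E :: E :: E
n :: num :: n :: E :: E
n :: num :: n :: num :: E
n :: num :: n :: num :: n

[Seq [Seq [Seq [Seq [Seq [E n]] :: [E num]] :: [E n]] :: [E num]] :: [E n]]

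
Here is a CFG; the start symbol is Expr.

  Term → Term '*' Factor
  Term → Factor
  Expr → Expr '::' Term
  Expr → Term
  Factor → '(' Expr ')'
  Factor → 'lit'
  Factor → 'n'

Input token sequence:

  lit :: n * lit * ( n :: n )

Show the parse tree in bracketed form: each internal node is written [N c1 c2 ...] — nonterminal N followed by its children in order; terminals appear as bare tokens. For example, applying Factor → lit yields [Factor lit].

Expr
Expr :: Term
Term :: Term
Factor :: Term
lit :: Term
lit :: Term * Factor
lit :: Term * Factor * Factor
lit :: Factor * Factor * Factor
lit :: n * Factor * Factor
lit :: n * lit * Factor
lit :: n * lit * ( Expr )
lit :: n * lit * ( Expr :: Term )
lit :: n * lit * ( Term :: Term )
lit :: n * lit * ( Factor :: Term )
lit :: n * lit * ( n :: Term )
lit :: n * lit * ( n :: Factor )
lit :: n * lit * ( n :: n )

[Expr [Expr [Term [Factor lit]]] :: [Term [Term [Term [Factor n]] * [Factor lit]] * [Factor ( [Expr [Expr [Term [Factor n]]] :: [Term [Factor n]]] )]]]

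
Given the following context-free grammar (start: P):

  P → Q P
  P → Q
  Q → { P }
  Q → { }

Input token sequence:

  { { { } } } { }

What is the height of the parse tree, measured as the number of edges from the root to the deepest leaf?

6

[P [Q { [P [Q { [P [Q { }]] }]] }] [P [Q { }]]]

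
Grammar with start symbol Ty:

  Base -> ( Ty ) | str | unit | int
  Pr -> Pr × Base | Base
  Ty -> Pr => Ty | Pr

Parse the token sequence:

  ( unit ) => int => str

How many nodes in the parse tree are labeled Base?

[Ty [Pr [Base ( [Ty [Pr [Base unit]]] )]] => [Ty [Pr [Base int]] => [Ty [Pr [Base str]]]]]

4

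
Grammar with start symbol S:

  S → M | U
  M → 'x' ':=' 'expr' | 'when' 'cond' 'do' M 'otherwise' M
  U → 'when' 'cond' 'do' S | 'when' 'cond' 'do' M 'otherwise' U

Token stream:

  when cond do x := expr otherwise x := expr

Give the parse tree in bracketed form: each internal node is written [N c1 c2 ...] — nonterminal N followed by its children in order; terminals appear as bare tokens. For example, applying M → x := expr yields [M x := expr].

[S [M when cond do [M x := expr] otherwise [M x := expr]]]

S
M
when cond do M otherwise M
when cond do x := expr otherwise M
when cond do x := expr otherwise x := expr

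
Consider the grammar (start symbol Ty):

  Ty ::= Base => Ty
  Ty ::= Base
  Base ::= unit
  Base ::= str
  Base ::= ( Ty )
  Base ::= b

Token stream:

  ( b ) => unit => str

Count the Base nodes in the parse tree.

[Ty [Base ( [Ty [Base b]] )] => [Ty [Base unit] => [Ty [Base str]]]]

4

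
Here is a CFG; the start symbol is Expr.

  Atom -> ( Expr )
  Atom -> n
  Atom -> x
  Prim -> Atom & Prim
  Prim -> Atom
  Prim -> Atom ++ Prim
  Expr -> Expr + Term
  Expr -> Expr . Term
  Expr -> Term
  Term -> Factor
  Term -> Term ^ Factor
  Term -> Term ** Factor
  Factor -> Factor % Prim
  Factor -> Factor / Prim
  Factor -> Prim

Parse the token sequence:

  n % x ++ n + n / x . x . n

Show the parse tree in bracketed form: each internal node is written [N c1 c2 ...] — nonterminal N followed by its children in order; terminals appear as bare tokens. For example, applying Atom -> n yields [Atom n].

[Expr [Expr [Expr [Expr [Term [Factor [Factor [Prim [Atom n]]] % [Prim [Atom x] ++ [Prim [Atom n]]]]]] + [Term [Factor [Factor [Prim [Atom n]]] / [Prim [Atom x]]]]] . [Term [Factor [Prim [Atom x]]]]] . [Term [Factor [Prim [Atom n]]]]]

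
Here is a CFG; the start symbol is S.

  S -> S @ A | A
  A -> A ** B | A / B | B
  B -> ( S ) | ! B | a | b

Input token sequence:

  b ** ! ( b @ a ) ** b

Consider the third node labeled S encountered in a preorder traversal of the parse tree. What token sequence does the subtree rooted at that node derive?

b

[S [A [A [A [B b]] ** [B ! [B ( [S [S [A [B b]]] @ [A [B a]]] )]]] ** [B b]]]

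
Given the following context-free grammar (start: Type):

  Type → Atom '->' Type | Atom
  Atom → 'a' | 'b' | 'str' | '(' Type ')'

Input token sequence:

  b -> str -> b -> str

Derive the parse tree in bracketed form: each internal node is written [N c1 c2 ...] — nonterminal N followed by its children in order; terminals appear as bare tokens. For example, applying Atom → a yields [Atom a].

[Type [Atom b] -> [Type [Atom str] -> [Type [Atom b] -> [Type [Atom str]]]]]

Type
Atom -> Type
b -> Type
b -> Atom -> Type
b -> str -> Type
b -> str -> Atom -> Type
b -> str -> b -> Type
b -> str -> b -> Atom
b -> str -> b -> str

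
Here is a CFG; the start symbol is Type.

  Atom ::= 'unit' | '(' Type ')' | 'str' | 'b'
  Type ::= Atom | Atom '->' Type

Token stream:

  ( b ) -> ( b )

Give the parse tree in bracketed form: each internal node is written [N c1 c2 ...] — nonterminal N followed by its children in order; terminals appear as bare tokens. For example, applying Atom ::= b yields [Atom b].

Type
Atom -> Type
( Type ) -> Type
( Atom ) -> Type
( b ) -> Type
( b ) -> Atom
( b ) -> ( Type )
( b ) -> ( Atom )
( b ) -> ( b )

[Type [Atom ( [Type [Atom b]] )] -> [Type [Atom ( [Type [Atom b]] )]]]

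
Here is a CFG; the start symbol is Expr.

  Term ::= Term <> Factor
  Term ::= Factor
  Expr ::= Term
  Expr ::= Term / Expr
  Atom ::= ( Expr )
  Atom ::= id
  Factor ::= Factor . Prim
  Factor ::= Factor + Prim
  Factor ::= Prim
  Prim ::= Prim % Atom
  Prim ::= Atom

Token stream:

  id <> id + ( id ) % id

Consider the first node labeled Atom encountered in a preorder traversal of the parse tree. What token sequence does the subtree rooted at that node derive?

id

[Expr [Term [Term [Factor [Prim [Atom id]]]] <> [Factor [Factor [Prim [Atom id]]] + [Prim [Prim [Atom ( [Expr [Term [Factor [Prim [Atom id]]]]] )]] % [Atom id]]]]]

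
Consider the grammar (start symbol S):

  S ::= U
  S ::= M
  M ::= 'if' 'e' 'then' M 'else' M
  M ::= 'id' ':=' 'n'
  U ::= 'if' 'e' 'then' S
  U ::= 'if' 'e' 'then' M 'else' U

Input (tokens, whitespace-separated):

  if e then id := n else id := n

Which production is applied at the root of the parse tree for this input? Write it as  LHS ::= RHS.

S ::= M

[S [M if e then [M id := n] else [M id := n]]]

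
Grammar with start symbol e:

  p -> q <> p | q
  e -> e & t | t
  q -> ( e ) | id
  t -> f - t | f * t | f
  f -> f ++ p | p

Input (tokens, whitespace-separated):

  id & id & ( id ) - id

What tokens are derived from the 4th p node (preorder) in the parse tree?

[e [e [e [t [f [p [q id]]]]] & [t [f [p [q id]]]]] & [t [f [p [q ( [e [t [f [p [q id]]]]] )]]] - [t [f [p [q id]]]]]]

id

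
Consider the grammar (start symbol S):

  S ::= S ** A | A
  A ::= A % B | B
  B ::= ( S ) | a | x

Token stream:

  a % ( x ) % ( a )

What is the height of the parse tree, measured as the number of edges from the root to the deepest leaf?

7

[S [A [A [A [B a]] % [B ( [S [A [B x]]] )]] % [B ( [S [A [B a]]] )]]]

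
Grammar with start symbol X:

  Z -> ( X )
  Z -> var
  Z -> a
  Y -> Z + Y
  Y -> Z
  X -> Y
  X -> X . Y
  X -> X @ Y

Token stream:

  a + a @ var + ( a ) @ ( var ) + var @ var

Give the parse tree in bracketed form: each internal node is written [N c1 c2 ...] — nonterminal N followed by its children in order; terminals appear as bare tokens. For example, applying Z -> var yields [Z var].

[X [X [X [X [Y [Z a] + [Y [Z a]]]] @ [Y [Z var] + [Y [Z ( [X [Y [Z a]]] )]]]] @ [Y [Z ( [X [Y [Z var]]] )] + [Y [Z var]]]] @ [Y [Z var]]]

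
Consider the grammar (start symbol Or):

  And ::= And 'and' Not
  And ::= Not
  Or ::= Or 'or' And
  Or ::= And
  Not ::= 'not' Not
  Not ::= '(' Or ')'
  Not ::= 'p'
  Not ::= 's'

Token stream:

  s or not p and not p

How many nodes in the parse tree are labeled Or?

[Or [Or [And [Not s]]] or [And [And [Not not [Not p]]] and [Not not [Not p]]]]

2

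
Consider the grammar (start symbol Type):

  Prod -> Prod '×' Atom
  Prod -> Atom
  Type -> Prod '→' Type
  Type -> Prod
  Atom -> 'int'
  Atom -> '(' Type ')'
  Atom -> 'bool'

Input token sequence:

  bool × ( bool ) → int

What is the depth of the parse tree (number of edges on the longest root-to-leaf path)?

[Type [Prod [Prod [Atom bool]] × [Atom ( [Type [Prod [Atom bool]]] )]] → [Type [Prod [Atom int]]]]

6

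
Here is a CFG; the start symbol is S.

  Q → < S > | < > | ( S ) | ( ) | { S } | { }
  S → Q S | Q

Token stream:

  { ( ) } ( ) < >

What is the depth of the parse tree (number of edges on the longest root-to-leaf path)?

4

[S [Q { [S [Q ( )]] }] [S [Q ( )] [S [Q < >]]]]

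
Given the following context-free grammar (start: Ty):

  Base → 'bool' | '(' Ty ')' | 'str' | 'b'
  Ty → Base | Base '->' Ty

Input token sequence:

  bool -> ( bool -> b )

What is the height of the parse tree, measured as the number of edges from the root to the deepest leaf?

6

[Ty [Base bool] -> [Ty [Base ( [Ty [Base bool] -> [Ty [Base b]]] )]]]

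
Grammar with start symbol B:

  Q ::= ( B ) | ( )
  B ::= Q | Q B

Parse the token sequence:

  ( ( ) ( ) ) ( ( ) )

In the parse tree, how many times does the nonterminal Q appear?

[B [Q ( [B [Q ( )] [B [Q ( )]]] )] [B [Q ( [B [Q ( )]] )]]]

5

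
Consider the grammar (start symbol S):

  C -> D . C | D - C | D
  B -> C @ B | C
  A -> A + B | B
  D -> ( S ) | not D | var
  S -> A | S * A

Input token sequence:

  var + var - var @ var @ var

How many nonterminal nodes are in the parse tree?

[S [A [A [B [C [D var]]]] + [B [C [D var] - [C [D var]]] @ [B [C [D var]] @ [B [C [D var]]]]]]]

17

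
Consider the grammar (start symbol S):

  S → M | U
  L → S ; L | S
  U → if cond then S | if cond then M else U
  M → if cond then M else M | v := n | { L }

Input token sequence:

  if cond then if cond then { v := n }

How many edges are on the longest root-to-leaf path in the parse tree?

9

[S [U if cond then [S [U if cond then [S [M { [L [S [M v := n]]] }]]]]]]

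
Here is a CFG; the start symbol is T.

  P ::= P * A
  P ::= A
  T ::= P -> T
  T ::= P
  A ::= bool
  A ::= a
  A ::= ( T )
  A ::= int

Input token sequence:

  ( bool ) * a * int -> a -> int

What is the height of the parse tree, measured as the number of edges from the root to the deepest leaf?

8

[T [P [P [P [A ( [T [P [A bool]]] )]] * [A a]] * [A int]] -> [T [P [A a]] -> [T [P [A int]]]]]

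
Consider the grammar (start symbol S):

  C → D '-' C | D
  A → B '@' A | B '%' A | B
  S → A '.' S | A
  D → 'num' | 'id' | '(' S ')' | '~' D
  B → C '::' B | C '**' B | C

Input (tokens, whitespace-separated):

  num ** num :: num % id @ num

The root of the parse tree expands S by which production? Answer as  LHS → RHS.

S → A

[S [A [B [C [D num]] ** [B [C [D num]] :: [B [C [D num]]]]] % [A [B [C [D id]]] @ [A [B [C [D num]]]]]]]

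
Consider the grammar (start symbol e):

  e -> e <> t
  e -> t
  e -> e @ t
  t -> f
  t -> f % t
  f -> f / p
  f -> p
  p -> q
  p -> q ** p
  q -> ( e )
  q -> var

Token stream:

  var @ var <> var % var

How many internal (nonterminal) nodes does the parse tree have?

[e [e [e [t [f [p [q var]]]]] @ [t [f [p [q var]]]]] <> [t [f [p [q var]]] % [t [f [p [q var]]]]]]

19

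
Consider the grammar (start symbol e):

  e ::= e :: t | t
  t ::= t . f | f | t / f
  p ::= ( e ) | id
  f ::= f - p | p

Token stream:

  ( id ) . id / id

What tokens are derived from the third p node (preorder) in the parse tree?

[e [t [t [t [f [p ( [e [t [f [p id]]]] )]]] . [f [p id]]] / [f [p id]]]]

id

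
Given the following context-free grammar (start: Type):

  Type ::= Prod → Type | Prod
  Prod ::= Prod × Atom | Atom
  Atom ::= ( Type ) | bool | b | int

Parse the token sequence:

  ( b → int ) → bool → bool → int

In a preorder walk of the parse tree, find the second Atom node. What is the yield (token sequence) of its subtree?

b

[Type [Prod [Atom ( [Type [Prod [Atom b]] → [Type [Prod [Atom int]]]] )]] → [Type [Prod [Atom bool]] → [Type [Prod [Atom bool]] → [Type [Prod [Atom int]]]]]]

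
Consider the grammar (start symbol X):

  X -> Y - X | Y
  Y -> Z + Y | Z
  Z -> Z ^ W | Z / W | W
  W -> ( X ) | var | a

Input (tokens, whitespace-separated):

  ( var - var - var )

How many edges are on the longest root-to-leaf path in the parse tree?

[X [Y [Z [W ( [X [Y [Z [W var]]] - [X [Y [Z [W var]]] - [X [Y [Z [W var]]]]]] )]]]]

10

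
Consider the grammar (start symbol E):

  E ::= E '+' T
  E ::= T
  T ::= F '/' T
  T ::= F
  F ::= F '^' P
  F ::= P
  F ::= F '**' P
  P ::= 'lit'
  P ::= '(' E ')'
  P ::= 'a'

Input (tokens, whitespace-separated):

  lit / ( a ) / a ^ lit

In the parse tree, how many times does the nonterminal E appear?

[E [T [F [P lit]] / [T [F [P ( [E [T [F [P a]]]] )]] / [T [F [F [P a]] ^ [P lit]]]]]]

2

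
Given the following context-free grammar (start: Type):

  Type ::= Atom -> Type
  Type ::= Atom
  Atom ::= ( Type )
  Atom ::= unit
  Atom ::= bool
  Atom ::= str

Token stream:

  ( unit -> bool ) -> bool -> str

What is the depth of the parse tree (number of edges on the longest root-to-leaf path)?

[Type [Atom ( [Type [Atom unit] -> [Type [Atom bool]]] )] -> [Type [Atom bool] -> [Type [Atom str]]]]

5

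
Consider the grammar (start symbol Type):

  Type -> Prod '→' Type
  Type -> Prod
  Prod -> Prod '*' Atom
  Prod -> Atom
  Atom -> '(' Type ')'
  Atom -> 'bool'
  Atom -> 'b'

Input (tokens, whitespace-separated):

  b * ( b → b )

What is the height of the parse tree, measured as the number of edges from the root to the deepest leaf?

[Type [Prod [Prod [Atom b]] * [Atom ( [Type [Prod [Atom b]] → [Type [Prod [Atom b]]]] )]]]

7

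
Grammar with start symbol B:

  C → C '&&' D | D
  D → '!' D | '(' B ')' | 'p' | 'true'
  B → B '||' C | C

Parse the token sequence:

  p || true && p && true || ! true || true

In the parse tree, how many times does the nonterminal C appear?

6

[B [B [B [B [C [D p]]] || [C [C [C [D true]] && [D p]] && [D true]]] || [C [D ! [D true]]]] || [C [D true]]]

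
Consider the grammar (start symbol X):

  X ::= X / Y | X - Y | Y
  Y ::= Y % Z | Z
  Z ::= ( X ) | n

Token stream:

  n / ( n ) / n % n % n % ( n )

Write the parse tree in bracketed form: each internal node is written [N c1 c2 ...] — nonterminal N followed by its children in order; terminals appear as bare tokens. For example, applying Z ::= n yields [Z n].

X
X / Y
X / Y / Y
Y / Y / Y
Z / Y / Y
n / Y / Y
n / Z / Y
n / ( X ) / Y
n / ( Y ) / Y
n / ( Z ) / Y
n / ( n ) / Y
n / ( n ) / Y % Z
n / ( n ) / Y % Z % Z
n / ( n ) / Y % Z % Z % Z
n / ( n ) / Z % Z % Z % Z
n / ( n ) / n % Z % Z % Z
n / ( n ) / n % n % Z % Z
n / ( n ) / n % n % n % Z
n / ( n ) / n % n % n % ( X )
n / ( n ) / n % n % n % ( Y )
n / ( n ) / n % n % n % ( Z )
n / ( n ) / n % n % n % ( n )

[X [X [X [Y [Z n]]] / [Y [Z ( [X [Y [Z n]]] )]]] / [Y [Y [Y [Y [Z n]] % [Z n]] % [Z n]] % [Z ( [X [Y [Z n]]] )]]]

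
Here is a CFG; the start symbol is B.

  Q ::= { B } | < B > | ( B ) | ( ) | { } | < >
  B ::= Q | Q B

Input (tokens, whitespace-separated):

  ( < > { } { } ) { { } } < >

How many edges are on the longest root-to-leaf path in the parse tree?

6

[B [Q ( [B [Q < >] [B [Q { }] [B [Q { }]]]] )] [B [Q { [B [Q { }]] }] [B [Q < >]]]]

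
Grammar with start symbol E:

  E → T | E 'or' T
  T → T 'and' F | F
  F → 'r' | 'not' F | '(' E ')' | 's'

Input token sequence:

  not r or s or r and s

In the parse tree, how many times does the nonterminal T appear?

4

[E [E [E [T [F not [F r]]]] or [T [F s]]] or [T [T [F r]] and [F s]]]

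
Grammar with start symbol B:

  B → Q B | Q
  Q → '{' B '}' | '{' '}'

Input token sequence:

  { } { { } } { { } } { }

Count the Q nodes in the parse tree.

6

[B [Q { }] [B [Q { [B [Q { }]] }] [B [Q { [B [Q { }]] }] [B [Q { }]]]]]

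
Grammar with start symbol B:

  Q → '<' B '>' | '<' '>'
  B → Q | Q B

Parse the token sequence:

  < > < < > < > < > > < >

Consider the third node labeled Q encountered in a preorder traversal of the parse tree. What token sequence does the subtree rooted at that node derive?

[B [Q < >] [B [Q < [B [Q < >] [B [Q < >] [B [Q < >]]]] >] [B [Q < >]]]]

< >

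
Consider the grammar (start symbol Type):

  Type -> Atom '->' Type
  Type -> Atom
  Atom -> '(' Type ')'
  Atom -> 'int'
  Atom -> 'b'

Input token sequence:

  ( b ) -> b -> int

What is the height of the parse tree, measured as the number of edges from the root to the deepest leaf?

[Type [Atom ( [Type [Atom b]] )] -> [Type [Atom b] -> [Type [Atom int]]]]

4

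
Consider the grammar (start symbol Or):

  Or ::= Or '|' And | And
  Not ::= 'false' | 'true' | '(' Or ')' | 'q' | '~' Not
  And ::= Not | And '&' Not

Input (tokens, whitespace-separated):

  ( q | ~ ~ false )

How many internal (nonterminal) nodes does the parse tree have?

11

[Or [And [Not ( [Or [Or [And [Not q]]] | [And [Not ~ [Not ~ [Not false]]]]] )]]]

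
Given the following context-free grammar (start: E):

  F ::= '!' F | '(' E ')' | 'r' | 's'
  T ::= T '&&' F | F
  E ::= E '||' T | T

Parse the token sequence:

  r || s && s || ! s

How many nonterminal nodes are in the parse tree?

12

[E [E [E [T [F r]]] || [T [T [F s]] && [F s]]] || [T [F ! [F s]]]]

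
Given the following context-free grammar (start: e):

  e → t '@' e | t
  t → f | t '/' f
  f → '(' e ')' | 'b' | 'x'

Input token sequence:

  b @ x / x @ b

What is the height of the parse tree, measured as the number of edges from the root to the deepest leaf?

[e [t [f b]] @ [e [t [t [f x]] / [f x]] @ [e [t [f b]]]]]

5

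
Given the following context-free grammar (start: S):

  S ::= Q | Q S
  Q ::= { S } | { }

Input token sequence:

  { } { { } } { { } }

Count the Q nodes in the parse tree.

5

[S [Q { }] [S [Q { [S [Q { }]] }] [S [Q { [S [Q { }]] }]]]]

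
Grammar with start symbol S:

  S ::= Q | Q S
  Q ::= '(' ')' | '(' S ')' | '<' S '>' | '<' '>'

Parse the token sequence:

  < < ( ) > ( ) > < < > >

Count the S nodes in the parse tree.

[S [Q < [S [Q < [S [Q ( )]] >] [S [Q ( )]]] >] [S [Q < [S [Q < >]] >]]]

6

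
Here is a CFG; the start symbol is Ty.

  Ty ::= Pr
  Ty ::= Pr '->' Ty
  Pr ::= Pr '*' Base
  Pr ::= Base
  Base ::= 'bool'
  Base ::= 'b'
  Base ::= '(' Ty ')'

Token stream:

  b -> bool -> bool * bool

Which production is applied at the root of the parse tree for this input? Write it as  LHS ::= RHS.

[Ty [Pr [Base b]] -> [Ty [Pr [Base bool]] -> [Ty [Pr [Pr [Base bool]] * [Base bool]]]]]

Ty ::= Pr '->' Ty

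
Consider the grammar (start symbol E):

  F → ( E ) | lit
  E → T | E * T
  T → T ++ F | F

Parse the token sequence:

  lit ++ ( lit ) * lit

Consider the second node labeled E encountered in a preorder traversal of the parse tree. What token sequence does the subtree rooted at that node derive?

lit ++ ( lit )

[E [E [T [T [F lit]] ++ [F ( [E [T [F lit]]] )]]] * [T [F lit]]]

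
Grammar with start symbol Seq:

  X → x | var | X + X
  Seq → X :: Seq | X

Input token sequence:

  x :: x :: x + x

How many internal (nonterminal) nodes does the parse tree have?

[Seq [X x] :: [Seq [X x] :: [Seq [X [X x] + [X x]]]]]

8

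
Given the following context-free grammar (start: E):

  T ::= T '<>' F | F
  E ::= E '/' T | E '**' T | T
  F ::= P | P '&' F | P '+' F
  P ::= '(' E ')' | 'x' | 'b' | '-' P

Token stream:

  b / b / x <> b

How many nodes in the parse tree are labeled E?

[E [E [E [T [F [P b]]]] / [T [F [P b]]]] / [T [T [F [P x]]] <> [F [P b]]]]

3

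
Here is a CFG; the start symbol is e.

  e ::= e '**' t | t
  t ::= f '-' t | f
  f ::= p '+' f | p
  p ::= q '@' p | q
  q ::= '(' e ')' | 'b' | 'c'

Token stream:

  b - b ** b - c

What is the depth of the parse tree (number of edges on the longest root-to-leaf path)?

[e [e [t [f [p [q b]]] - [t [f [p [q b]]]]]] ** [t [f [p [q b]]] - [t [f [p [q c]]]]]]

7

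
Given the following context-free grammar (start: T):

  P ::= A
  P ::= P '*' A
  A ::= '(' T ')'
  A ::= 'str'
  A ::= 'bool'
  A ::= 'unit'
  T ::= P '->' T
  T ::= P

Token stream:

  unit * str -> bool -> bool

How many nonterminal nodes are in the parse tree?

11

[T [P [P [A unit]] * [A str]] -> [T [P [A bool]] -> [T [P [A bool]]]]]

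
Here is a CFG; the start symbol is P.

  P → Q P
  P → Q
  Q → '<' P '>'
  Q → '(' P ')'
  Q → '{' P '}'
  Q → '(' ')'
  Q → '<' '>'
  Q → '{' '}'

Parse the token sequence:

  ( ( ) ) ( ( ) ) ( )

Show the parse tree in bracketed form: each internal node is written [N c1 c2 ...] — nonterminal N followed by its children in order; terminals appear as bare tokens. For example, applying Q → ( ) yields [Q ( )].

P
Q P
( P ) P
( Q ) P
( ( ) ) P
( ( ) ) Q P
( ( ) ) ( P ) P
( ( ) ) ( Q ) P
( ( ) ) ( ( ) ) P
( ( ) ) ( ( ) ) Q
( ( ) ) ( ( ) ) ( )

[P [Q ( [P [Q ( )]] )] [P [Q ( [P [Q ( )]] )] [P [Q ( )]]]]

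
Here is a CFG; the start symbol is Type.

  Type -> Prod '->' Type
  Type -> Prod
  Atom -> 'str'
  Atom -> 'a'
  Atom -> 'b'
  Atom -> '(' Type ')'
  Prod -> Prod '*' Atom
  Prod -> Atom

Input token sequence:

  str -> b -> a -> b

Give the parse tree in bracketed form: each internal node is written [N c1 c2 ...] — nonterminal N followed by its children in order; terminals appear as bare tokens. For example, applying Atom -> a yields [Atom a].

Type
Prod -> Type
Atom -> Type
str -> Type
str -> Prod -> Type
str -> Atom -> Type
str -> b -> Type
str -> b -> Prod -> Type
str -> b -> Atom -> Type
str -> b -> a -> Type
str -> b -> a -> Prod
str -> b -> a -> Atom
str -> b -> a -> b

[Type [Prod [Atom str]] -> [Type [Prod [Atom b]] -> [Type [Prod [Atom a]] -> [Type [Prod [Atom b]]]]]]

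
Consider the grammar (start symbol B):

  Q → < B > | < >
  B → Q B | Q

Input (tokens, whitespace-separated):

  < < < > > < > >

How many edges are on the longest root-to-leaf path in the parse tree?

[B [Q < [B [Q < [B [Q < >]] >] [B [Q < >]]] >]]

6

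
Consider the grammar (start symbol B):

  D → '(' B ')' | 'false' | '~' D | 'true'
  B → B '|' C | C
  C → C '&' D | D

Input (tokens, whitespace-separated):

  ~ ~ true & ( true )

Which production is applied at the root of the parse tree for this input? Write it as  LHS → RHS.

B → C

[B [C [C [D ~ [D ~ [D true]]]] & [D ( [B [C [D true]]] )]]]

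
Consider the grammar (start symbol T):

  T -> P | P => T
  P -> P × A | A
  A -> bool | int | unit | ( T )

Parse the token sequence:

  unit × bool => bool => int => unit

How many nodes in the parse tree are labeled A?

5

[T [P [P [A unit]] × [A bool]] => [T [P [A bool]] => [T [P [A int]] => [T [P [A unit]]]]]]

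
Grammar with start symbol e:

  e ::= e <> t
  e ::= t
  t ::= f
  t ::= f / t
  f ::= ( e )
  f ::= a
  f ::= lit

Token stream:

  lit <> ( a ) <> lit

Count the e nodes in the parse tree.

4

[e [e [e [t [f lit]]] <> [t [f ( [e [t [f a]]] )]]] <> [t [f lit]]]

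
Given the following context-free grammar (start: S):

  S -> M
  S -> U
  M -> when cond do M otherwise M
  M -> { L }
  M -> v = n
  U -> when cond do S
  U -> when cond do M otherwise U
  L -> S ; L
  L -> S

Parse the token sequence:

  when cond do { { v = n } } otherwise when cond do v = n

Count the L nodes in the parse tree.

2

[S [U when cond do [M { [L [S [M { [L [S [M v = n]]] }]]] }] otherwise [U when cond do [S [M v = n]]]]]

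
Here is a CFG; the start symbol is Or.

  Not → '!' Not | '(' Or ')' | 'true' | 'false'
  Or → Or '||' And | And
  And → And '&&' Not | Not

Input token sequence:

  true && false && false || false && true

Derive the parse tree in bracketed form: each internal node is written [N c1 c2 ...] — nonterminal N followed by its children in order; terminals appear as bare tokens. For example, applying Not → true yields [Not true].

[Or [Or [And [And [And [Not true]] && [Not false]] && [Not false]]] || [And [And [Not false]] && [Not true]]]

Or
Or || And
And || And
And && Not || And
And && Not && Not || And
Not && Not && Not || And
true && Not && Not || And
true && false && Not || And
true && false && false || And
true && false && false || And && Not
true && false && false || Not && Not
true && false && false || false && Not
true && false && false || false && true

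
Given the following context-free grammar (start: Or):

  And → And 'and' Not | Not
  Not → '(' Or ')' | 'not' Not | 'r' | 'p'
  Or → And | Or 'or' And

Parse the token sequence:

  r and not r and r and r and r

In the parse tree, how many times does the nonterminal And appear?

[Or [And [And [And [And [And [Not r]] and [Not not [Not r]]] and [Not r]] and [Not r]] and [Not r]]]

5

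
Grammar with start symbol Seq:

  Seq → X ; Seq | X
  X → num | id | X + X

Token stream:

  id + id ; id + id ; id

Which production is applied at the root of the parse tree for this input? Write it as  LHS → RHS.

[Seq [X [X id] + [X id]] ; [Seq [X [X id] + [X id]] ; [Seq [X id]]]]

Seq → X ; Seq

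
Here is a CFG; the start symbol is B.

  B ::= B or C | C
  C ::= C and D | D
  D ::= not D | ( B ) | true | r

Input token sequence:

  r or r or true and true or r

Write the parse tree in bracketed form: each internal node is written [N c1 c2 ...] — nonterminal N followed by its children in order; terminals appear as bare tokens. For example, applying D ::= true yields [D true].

B
B or C
B or C or C
B or C or C or C
C or C or C or C
D or C or C or C
r or C or C or C
r or D or C or C
r or r or C or C
r or r or C and D or C
r or r or D and D or C
r or r or true and D or C
r or r or true and true or C
r or r or true and true or D
r or r or true and true or r

[B [B [B [B [C [D r]]] or [C [D r]]] or [C [C [D true]] and [D true]]] or [C [D r]]]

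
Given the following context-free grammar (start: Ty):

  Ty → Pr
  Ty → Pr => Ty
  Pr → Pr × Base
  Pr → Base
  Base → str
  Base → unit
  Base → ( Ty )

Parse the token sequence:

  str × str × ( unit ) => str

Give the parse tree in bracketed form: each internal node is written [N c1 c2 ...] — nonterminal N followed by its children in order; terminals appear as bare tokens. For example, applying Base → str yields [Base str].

Ty
Pr => Ty
Pr × Base => Ty
Pr × Base × Base => Ty
Base × Base × Base => Ty
str × Base × Base => Ty
str × str × Base => Ty
str × str × ( Ty ) => Ty
str × str × ( Pr ) => Ty
str × str × ( Base ) => Ty
str × str × ( unit ) => Ty
str × str × ( unit ) => Pr
str × str × ( unit ) => Base
str × str × ( unit ) => str

[Ty [Pr [Pr [Pr [Base str]] × [Base str]] × [Base ( [Ty [Pr [Base unit]]] )]] => [Ty [Pr [Base str]]]]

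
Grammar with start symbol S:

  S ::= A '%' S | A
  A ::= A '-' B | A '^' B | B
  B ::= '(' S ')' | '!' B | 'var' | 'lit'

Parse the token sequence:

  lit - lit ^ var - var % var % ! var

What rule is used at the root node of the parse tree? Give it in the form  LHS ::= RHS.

[S [A [A [A [A [B lit]] - [B lit]] ^ [B var]] - [B var]] % [S [A [B var]] % [S [A [B ! [B var]]]]]]

S ::= A '%' S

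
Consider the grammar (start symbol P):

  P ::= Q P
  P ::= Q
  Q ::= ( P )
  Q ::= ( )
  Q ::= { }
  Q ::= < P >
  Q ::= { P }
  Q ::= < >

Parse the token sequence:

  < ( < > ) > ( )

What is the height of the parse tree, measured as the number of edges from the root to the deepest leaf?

[P [Q < [P [Q ( [P [Q < >]] )]] >] [P [Q ( )]]]

6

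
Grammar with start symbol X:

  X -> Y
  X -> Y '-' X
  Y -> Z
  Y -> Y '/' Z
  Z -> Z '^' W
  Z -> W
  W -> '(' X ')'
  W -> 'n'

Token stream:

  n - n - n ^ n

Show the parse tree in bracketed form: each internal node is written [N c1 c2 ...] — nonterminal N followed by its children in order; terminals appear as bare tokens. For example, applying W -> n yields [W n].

[X [Y [Z [W n]]] - [X [Y [Z [W n]]] - [X [Y [Z [Z [W n]] ^ [W n]]]]]]

X
Y - X
Z - X
W - X
n - X
n - Y - X
n - Z - X
n - W - X
n - n - X
n - n - Y
n - n - Z
n - n - Z ^ W
n - n - W ^ W
n - n - n ^ W
n - n - n ^ n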